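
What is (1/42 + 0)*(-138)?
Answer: -23/7 ≈ -3.2857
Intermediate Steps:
(1/42 + 0)*(-138) = (1/42)*(-138) = -23/7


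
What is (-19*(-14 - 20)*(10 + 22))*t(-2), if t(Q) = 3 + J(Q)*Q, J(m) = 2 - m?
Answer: -103360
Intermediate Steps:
t(Q) = 3 + Q*(2 - Q) (t(Q) = 3 + (2 - Q)*Q = 3 + Q*(2 - Q))
(-19*(-14 - 20)*(10 + 22))*t(-2) = (-19*(-14 - 20)*(10 + 22))*(3 - 1*(-2)*(-2 - 2)) = (-(-646)*32)*(3 - 1*(-2)*(-4)) = (-19*(-1088))*(3 - 8) = 20672*(-5) = -103360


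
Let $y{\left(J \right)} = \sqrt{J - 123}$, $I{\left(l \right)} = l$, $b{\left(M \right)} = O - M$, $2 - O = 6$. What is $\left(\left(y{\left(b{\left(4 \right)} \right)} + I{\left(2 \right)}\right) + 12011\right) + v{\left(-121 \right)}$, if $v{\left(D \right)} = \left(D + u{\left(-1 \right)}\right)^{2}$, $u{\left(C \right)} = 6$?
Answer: $25238 + i \sqrt{131} \approx 25238.0 + 11.446 i$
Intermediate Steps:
$O = -4$ ($O = 2 - 6 = -4$)
$b{\left(M \right)} = -4 - M$
$v{\left(D \right)} = \left(6 + D\right)^{2}$ ($v{\left(D \right)} = \left(D + 6\right)^{2} = \left(6 + D\right)^{2}$)
$y{\left(J \right)} = \sqrt{-123 + J}$
$\left(\left(y{\left(b{\left(4 \right)} \right)} + I{\left(2 \right)}\right) + 12011\right) + v{\left(-121 \right)} = \left(\left(\sqrt{-123 - 8} + 2\right) + 12011\right) + \left(6 - 121\right)^{2} = \left(\left(\sqrt{-123 - 8} + 2\right) + 12011\right) + \left(-115\right)^{2} = \left(\left(\sqrt{-123 - 8} + 2\right) + 12011\right) + 13225 = \left(\left(\sqrt{-131} + 2\right) + 12011\right) + 13225 = \left(\left(i \sqrt{131} + 2\right) + 12011\right) + 13225 = \left(\left(2 + i \sqrt{131}\right) + 12011\right) + 13225 = \left(12013 + i \sqrt{131}\right) + 13225 = 25238 + i \sqrt{131}$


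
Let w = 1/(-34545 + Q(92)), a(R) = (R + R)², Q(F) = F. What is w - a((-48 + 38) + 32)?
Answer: -66701009/34453 ≈ -1936.0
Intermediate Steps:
a(R) = 4*R² (a(R) = (2*R)² = 4*R²)
w = -1/34453 (w = 1/(-34545 + 92) = 1/(-34453) = -1/34453 ≈ -2.9025e-5)
w - a((-48 + 38) + 32) = -1/34453 - 4*((-48 + 38) + 32)² = -1/34453 - 4*(-10 + 32)² = -1/34453 - 4*22² = -1/34453 - 4*484 = -1/34453 - 1*1936 = -1/34453 - 1936 = -66701009/34453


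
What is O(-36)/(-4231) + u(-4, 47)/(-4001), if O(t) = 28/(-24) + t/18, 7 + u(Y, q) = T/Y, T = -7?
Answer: 418591/203138772 ≈ 0.0020606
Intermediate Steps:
u(Y, q) = -7 - 7/Y
O(t) = -7/6 + t/18 (O(t) = 28*(-1/24) + t*(1/18) = -7/6 + t/18)
O(-36)/(-4231) + u(-4, 47)/(-4001) = (-7/6 + (1/18)*(-36))/(-4231) + (-7 - 7/(-4))/(-4001) = (-7/6 - 2)*(-1/4231) + (-7 - 7*(-¼))*(-1/4001) = -19/6*(-1/4231) + (-7 + 7/4)*(-1/4001) = 19/25386 - 21/4*(-1/4001) = 19/25386 + 21/16004 = 418591/203138772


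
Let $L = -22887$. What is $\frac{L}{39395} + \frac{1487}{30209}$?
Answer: $- \frac{632813018}{1190083555} \approx -0.53174$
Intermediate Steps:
$\frac{L}{39395} + \frac{1487}{30209} = - \frac{22887}{39395} + \frac{1487}{30209} = - \frac{632813018}{1190083555}$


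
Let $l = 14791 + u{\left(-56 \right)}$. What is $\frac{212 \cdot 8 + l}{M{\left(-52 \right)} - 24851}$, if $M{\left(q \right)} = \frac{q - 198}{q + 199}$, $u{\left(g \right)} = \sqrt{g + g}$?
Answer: $- \frac{2423589}{3653347} - \frac{588 i \sqrt{7}}{3653347} \approx -0.66339 - 0.00042583 i$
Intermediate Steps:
$u{\left(g \right)} = \sqrt{2} \sqrt{g}$ ($u{\left(g \right)} = \sqrt{2 g} = \sqrt{2} \sqrt{g}$)
$M{\left(q \right)} = \frac{-198 + q}{199 + q}$
$l = 14791 + 4 i \sqrt{7}$ ($l = 14791 + \sqrt{2} \sqrt{-56} = 14791 + \sqrt{2} \cdot 2 i \sqrt{14} = 14791 + 4 i \sqrt{7} \approx 14791.0 + 10.583 i$)
$\frac{212 \cdot 8 + l}{M{\left(-52 \right)} - 24851} = \frac{212 \cdot 8 + \left(14791 + 4 i \sqrt{7}\right)}{\frac{-198 - 52}{199 - 52} - 24851} = \frac{1696 + \left(14791 + 4 i \sqrt{7}\right)}{\frac{1}{147} \left(-250\right) - 24851} = \frac{16487 + 4 i \sqrt{7}}{\frac{1}{147} \left(-250\right) - 24851} = \frac{16487 + 4 i \sqrt{7}}{- \frac{250}{147} - 24851} = \frac{16487 + 4 i \sqrt{7}}{- \frac{3653347}{147}} = \left(16487 + 4 i \sqrt{7}\right) \left(- \frac{147}{3653347}\right) = - \frac{2423589}{3653347} - \frac{588 i \sqrt{7}}{3653347}$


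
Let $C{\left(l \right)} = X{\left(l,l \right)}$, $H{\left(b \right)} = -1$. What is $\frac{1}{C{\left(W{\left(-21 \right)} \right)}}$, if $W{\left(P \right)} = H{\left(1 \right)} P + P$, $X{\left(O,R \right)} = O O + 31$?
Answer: $\frac{1}{31} \approx 0.032258$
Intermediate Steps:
$X{\left(O,R \right)} = 31 + O^{2}$ ($X{\left(O,R \right)} = O^{2} + 31 = 31 + O^{2}$)
$W{\left(P \right)} = 0$ ($W{\left(P \right)} = - P + P = 0$)
$C{\left(l \right)} = 31 + l^{2}$
$\frac{1}{C{\left(W{\left(-21 \right)} \right)}} = \frac{1}{31 + 0^{2}} = \frac{1}{31 + 0} = \frac{1}{31}$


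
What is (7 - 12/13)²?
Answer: 6241/169 ≈ 36.929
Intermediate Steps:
(7 - 12/13)² = (79/13)² = 6241/169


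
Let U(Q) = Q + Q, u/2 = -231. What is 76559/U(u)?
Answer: -10937/132 ≈ -82.856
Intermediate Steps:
u = -462 (u = 2*(-231) = -462)
U(Q) = 2*Q
76559/U(u) = 76559/((2*(-462))) = 76559/(-924) = 76559*(-1/924) = -10937/132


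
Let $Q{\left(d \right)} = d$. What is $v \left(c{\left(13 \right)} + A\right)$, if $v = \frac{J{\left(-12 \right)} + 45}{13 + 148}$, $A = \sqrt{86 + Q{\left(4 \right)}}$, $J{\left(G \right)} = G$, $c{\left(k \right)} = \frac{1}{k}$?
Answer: $\frac{33}{2093} + \frac{99 \sqrt{10}}{161} \approx 1.9603$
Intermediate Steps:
$A = 3 \sqrt{10}$ ($A = \sqrt{86 + 4} = \sqrt{90} = 3 \sqrt{10} \approx 9.4868$)
$v = \frac{33}{161}$ ($v = \frac{-12 + 45}{13 + 148} = \frac{33}{161} \approx 0.20497$)
$v \left(c{\left(13 \right)} + A\right) = \frac{33 \left(\frac{1}{13} + 3 \sqrt{10}\right)}{161} = \frac{33}{2093} + \frac{99 \sqrt{10}}{161}$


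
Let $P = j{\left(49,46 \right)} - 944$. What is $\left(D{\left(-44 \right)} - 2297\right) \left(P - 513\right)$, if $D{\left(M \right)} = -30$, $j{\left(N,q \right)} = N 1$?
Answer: $3276416$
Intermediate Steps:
$j{\left(N,q \right)} = N$
$P = -895$ ($P = 49 - 944 = -895$)
$\left(D{\left(-44 \right)} - 2297\right) \left(P - 513\right) = \left(-30 - 2297\right) \left(-895 - 513\right) = \left(-2327\right) \left(-1408\right) = 3276416$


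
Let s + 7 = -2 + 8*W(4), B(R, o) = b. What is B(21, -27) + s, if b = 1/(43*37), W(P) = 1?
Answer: -1590/1591 ≈ -0.99937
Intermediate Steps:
b = 1/1591 (b = (1/43)*(1/37) = 1/1591 ≈ 0.00062854)
B(R, o) = 1/1591
s = -1 (s = -7 + (-2 + 8*1) = -7 + (-2 + 8) = -7 + 6 = -1)
B(21, -27) + s = 1/1591 - 1 = -1590/1591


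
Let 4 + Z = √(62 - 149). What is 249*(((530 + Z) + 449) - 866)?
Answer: 27141 + 249*I*√87 ≈ 27141.0 + 2322.5*I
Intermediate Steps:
Z = -4 + I*√87 (Z = -4 + √(62 - 149) = -4 + √(-87) = -4 + I*√87 ≈ -4.0 + 9.3274*I)
249*(((530 + Z) + 449) - 866) = 249*(((530 + (-4 + I*√87)) + 449) - 866) = 249*(((526 + I*√87) + 449) - 866) = 249*((975 + I*√87) - 866) = 249*(109 + I*√87) = 27141 + 249*I*√87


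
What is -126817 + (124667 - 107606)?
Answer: -109756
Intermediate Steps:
-126817 + (124667 - 107606) = -126817 + 17061 = -109756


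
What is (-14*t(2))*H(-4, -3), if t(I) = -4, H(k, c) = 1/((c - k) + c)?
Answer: -28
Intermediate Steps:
H(k, c) = 1/(-k + 2*c)
(-14*t(2))*H(-4, -3) = (-14*(-4))/(-1*(-4) + 2*(-3)) = 56/(4 - 6) = 56/(-2) = 56*(-1/2) = -28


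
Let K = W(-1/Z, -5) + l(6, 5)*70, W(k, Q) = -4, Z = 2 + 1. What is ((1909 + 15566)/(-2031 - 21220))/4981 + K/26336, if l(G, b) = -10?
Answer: -2562273007/95314289113 ≈ -0.026882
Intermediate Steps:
Z = 3
K = -704 (K = -4 - 10*70 = -4 - 700 = -704)
((1909 + 15566)/(-2031 - 21220))/4981 + K/26336 = ((1909 + 15566)/(-2031 - 21220))/4981 - 704/26336 = (17475/(-23251))*(1/4981) - 704*1/26336 = (17475*(-1/23251))*(1/4981) - 22/823 = -17475/23251*1/4981 - 22/823 = -17475/115813231 - 22/823 = -2562273007/95314289113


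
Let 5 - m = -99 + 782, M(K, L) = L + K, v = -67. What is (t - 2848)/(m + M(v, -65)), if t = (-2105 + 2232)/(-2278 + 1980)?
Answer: 848831/241380 ≈ 3.5166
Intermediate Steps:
t = -127/298 (t = 127/(-298) = 127*(-1/298) = -127/298 ≈ -0.42617)
M(K, L) = K + L
m = -678 (m = 5 - (-99 + 782) = 5 - 1*683 = 5 - 683 = -678)
(t - 2848)/(m + M(v, -65)) = (-127/298 - 2848)/(-678 + (-67 - 65)) = -848831/(298*(-678 - 132)) = -848831/298/(-810) = -848831/298*(-1/810) = 848831/241380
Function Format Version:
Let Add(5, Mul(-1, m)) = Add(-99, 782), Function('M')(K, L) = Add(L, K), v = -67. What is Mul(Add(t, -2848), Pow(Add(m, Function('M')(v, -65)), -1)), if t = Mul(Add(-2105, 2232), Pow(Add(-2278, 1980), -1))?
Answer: Rational(848831, 241380) ≈ 3.5166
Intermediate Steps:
t = Rational(-127, 298) (t = Mul(127, Pow(-298, -1)) = Mul(127, Rational(-1, 298)) = Rational(-127, 298) ≈ -0.42617)
Function('M')(K, L) = Add(K, L)
m = -678 (m = Add(5, Mul(-1, Add(-99, 782))) = Add(5, Mul(-1, 683)) = Add(5, -683) = -678)
Mul(Add(t, -2848), Pow(Add(m, Function('M')(v, -65)), -1)) = Mul(Add(Rational(-127, 298), -2848), Pow(Add(-678, Add(-67, -65)), -1)) = Mul(Rational(-848831, 298), Pow(Add(-678, -132), -1)) = Mul(Rational(-848831, 298), Pow(-810, -1)) = Mul(Rational(-848831, 298), Rational(-1, 810)) = Rational(848831, 241380)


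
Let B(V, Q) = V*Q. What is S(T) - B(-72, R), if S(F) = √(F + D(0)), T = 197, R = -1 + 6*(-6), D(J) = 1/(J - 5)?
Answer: -2664 + 2*√1230/5 ≈ -2650.0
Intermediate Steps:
D(J) = 1/(-5 + J)
R = -37 (R = -1 - 36 = -37)
B(V, Q) = Q*V
S(F) = √(-⅕ + F) (S(F) = √(F + 1/(-5 + 0)) = √(F + 1/(-5)) = √(F - ⅕) = √(-⅕ + F))
S(T) - B(-72, R) = √(-5 + 25*197)/5 - (-37)*(-72) = √(-5 + 4925)/5 - 1*2664 = √4920/5 - 2664 = (2*√1230)/5 - 2664 = 2*√1230/5 - 2664 = -2664 + 2*√1230/5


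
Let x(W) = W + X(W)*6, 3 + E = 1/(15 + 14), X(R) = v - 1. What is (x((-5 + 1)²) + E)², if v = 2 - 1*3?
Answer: 900/841 ≈ 1.0702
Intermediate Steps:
v = -1 (v = 2 - 3 = -1)
X(R) = -2 (X(R) = -1 - 1 = -2)
E = -86/29 (E = -3 + 1/(15 + 14) = -3 + 1/29 = -86/29 ≈ -2.9655)
x(W) = -12 + W (x(W) = W - 2*6 = W - 12 = -12 + W)
(x((-5 + 1)²) + E)² = ((-12 + (-5 + 1)²) - 86/29)² = ((-12 + (-4)²) - 86/29)² = ((-12 + 16) - 86/29)² = (4 - 86/29)² = (30/29)² = 900/841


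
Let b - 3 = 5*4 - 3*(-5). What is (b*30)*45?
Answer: 51300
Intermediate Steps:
b = 38 (b = 3 + (5*4 - 3*(-5)) = 3 + (20 + 15) = 3 + 35 = 38)
(b*30)*45 = (38*30)*45 = 1140*45 = 51300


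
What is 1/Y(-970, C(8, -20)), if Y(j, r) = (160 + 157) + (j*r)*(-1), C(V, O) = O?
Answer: -1/19083 ≈ -5.2403e-5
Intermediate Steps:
Y(j, r) = 317 - j*r
1/Y(-970, C(8, -20)) = 1/(317 - 1*(-970)*(-20)) = 1/(317 - 19400) = 1/(-19083) = -1/19083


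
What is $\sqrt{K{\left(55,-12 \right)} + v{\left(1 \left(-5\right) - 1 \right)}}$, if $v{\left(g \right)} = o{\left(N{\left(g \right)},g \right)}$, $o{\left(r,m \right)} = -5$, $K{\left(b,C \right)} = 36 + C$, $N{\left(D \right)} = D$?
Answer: $\sqrt{19} \approx 4.3589$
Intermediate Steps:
$v{\left(g \right)} = -5$
$\sqrt{K{\left(55,-12 \right)} + v{\left(1 \left(-5\right) - 1 \right)}} = \sqrt{\left(36 - 12\right) - 5} = \sqrt{24 - 5} = \sqrt{19}$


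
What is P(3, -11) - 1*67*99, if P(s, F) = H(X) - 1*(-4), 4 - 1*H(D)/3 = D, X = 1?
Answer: -6620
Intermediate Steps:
H(D) = 12 - 3*D
P(s, F) = 13 (P(s, F) = (12 - 3*1) - 1*(-4) = (12 - 3) + 4 = 9 + 4 = 13)
P(3, -11) - 1*67*99 = 13 - 1*67*99 = 13 - 67*99 = 13 - 6633 = -6620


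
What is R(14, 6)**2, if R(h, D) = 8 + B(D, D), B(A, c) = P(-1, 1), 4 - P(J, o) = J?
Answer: 169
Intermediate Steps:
P(J, o) = 4 - J
B(A, c) = 5 (B(A, c) = 4 - 1*(-1) = 4 + 1 = 5)
R(h, D) = 13 (R(h, D) = 8 + 5 = 13)
R(14, 6)**2 = 13**2 = 169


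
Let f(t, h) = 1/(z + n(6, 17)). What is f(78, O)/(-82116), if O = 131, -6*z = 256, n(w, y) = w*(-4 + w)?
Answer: 1/2518224 ≈ 3.9711e-7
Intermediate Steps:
z = -128/3 (z = -1/6*256 = -128/3 ≈ -42.667)
f(t, h) = -3/92 (f(t, h) = 1/(-128/3 + 6*(-4 + 6)) = 1/(-128/3 + 6*2) = 1/(-128/3 + 12) = 1/(-92/3) = -3/92)
f(78, O)/(-82116) = -3/92/(-82116) = -3/92*(-1/82116) = 1/2518224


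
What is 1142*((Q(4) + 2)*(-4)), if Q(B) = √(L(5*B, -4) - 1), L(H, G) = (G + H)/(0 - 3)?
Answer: -9136 - 4568*I*√57/3 ≈ -9136.0 - 11496.0*I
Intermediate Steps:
L(H, G) = -G/3 - H/3 (L(H, G) = (G + H)/(-3) = (G + H)*(-⅓) = -G/3 - H/3)
Q(B) = √(⅓ - 5*B/3) (Q(B) = √((-⅓*(-4) - 5*B/3) - 1) = √((4/3 - 5*B/3) - 1) = √(⅓ - 5*B/3))
1142*((Q(4) + 2)*(-4)) = 1142*((√(3 - 15*4)/3 + 2)*(-4)) = 1142*((√(3 - 60)/3 + 2)*(-4)) = 1142*((√(-57)/3 + 2)*(-4)) = 1142*(((I*√57)/3 + 2)*(-4)) = 1142*((I*√57/3 + 2)*(-4)) = 1142*((2 + I*√57/3)*(-4)) = 1142*(-8 - 4*I*√57/3) = -9136 - 4568*I*√57/3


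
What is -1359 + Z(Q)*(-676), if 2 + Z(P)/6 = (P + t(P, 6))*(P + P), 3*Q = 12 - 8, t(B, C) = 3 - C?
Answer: 74339/3 ≈ 24780.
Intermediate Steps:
Q = 4/3 (Q = (12 - 8)/3 = (⅓)*4 = 4/3 ≈ 1.3333)
Z(P) = -12 + 12*P*(-3 + P) (Z(P) = -12 + 6*((P + (3 - 1*6))*(P + P)) = -12 + 6*((P + (3 - 6))*(2*P)) = -12 + 6*((P - 3)*(2*P)) = -12 + 6*((-3 + P)*(2*P)) = -12 + 6*(2*P*(-3 + P)) = -12 + 12*P*(-3 + P))
-1359 + Z(Q)*(-676) = -1359 + (-12 - 36*4/3 + 12*(4/3)²)*(-676) = -1359 + (-12 - 48 + 12*(16/9))*(-676) = -1359 + (-12 - 48 + 64/3)*(-676) = -1359 - 116/3*(-676) = -1359 + 78416/3 = 74339/3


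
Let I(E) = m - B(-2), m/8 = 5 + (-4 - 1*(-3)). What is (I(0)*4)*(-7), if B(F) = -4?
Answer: -1008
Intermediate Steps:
m = 32 (m = 8*(5 + (-4 - 1*(-3))) = 8*(5 + (-4 + 3)) = 8*(5 - 1) = 8*4 = 32)
I(E) = 36 (I(E) = 32 - 1*(-4) = 32 + 4 = 36)
(I(0)*4)*(-7) = (36*4)*(-7) = 144*(-7) = -1008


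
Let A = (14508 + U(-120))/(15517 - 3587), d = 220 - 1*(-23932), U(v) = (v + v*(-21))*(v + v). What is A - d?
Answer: -144347426/5965 ≈ -24199.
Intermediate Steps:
U(v) = -40*v² (U(v) = (v - 21*v)*(2*v) = (-20*v)*(2*v) = -40*v²)
d = 24152 (d = 220 + 23932 = 24152)
A = -280746/5965 (A = (14508 - 40*(-120)²)/(15517 - 3587) = (14508 - 40*14400)/11930 = (14508 - 576000)*(1/11930) = -561492*1/11930 = -280746/5965 ≈ -47.066)
A - d = -280746/5965 - 1*24152 = -280746/5965 - 24152 = -144347426/5965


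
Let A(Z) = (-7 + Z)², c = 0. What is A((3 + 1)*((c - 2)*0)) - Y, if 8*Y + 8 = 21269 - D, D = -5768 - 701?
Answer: -13669/4 ≈ -3417.3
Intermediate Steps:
D = -6469
Y = 13865/4 (Y = -1 + (21269 - 1*(-6469))/8 = -1 + (21269 + 6469)/8 = -1 + (⅛)*27738 = -1 + 13869/4 = 13865/4 ≈ 3466.3)
A((3 + 1)*((c - 2)*0)) - Y = (-7 + (3 + 1)*((0 - 2)*0))² - 1*13865/4 = (-7 + 4*(-2*0))² - 13865/4 = (-7 + 4*0)² - 13865/4 = (-7 + 0)² - 13865/4 = (-7)² - 13865/4 = 49 - 13865/4 = -13669/4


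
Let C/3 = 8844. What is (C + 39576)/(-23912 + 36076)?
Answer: 16527/3041 ≈ 5.4347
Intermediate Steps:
C = 26532 (C = 3*8844 = 26532)
(C + 39576)/(-23912 + 36076) = (26532 + 39576)/(-23912 + 36076) = 66108/12164 = 66108*(1/12164) = 16527/3041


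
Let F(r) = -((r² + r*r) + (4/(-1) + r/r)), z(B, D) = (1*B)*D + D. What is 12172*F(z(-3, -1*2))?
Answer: -352988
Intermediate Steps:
z(B, D) = D + B*D (z(B, D) = B*D + D = D + B*D)
F(r) = 3 - 2*r² (F(r) = -((r² + r²) + (4*(-1) + 1)) = -(2*r² + (-4 + 1)) = -(2*r² - 3) = -(-3 + 2*r²) = 3 - 2*r²)
12172*F(z(-3, -1*2)) = 12172*(3 - 2*4*(1 - 3)²) = 12172*(3 - 2*(-2*(-2))²) = 12172*(3 - 2*4²) = 12172*(3 - 2*16) = 12172*(3 - 32) = 12172*(-29) = -352988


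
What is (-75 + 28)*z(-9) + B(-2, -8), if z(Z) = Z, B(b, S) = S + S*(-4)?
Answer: 447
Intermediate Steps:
B(b, S) = -3*S (B(b, S) = S - 4*S = -3*S)
(-75 + 28)*z(-9) + B(-2, -8) = (-75 + 28)*(-9) - 3*(-8) = -47*(-9) + 24 = 423 + 24 = 447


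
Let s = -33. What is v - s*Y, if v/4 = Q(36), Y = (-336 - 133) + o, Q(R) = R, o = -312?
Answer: -25629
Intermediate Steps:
Y = -781 (Y = (-336 - 133) - 312 = -469 - 312 = -781)
v = 144 (v = 4*36 = 144)
v - s*Y = 144 - (-33)*(-781) = 144 - 1*25773 = 144 - 25773 = -25629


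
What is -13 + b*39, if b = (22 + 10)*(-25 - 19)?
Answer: -54925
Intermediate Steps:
b = -1408 (b = 32*(-44) = -1408)
-13 + b*39 = -13 - 1408*39 = -13 - 54912 = -54925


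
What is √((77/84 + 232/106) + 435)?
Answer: √44302965/318 ≈ 20.931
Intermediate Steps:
√((77/84 + 232/106) + 435) = √((77*(1/84) + 232*(1/106)) + 435) = √((11/12 + 116/53) + 435) = √(1975/636 + 435) = √(278635/636) = √44302965/318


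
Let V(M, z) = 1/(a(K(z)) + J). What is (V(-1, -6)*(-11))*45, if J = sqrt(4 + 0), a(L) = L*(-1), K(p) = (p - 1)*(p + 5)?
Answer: 99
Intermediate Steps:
K(p) = (-1 + p)*(5 + p)
a(L) = -L
J = 2 (J = sqrt(4) = 2)
V(M, z) = 1/(7 - z**2 - 4*z) (V(M, z) = 1/(-(-5 + z**2 + 4*z) + 2) = 1/((5 - z**2 - 4*z) + 2) = 1/(7 - z**2 - 4*z))
(V(-1, -6)*(-11))*45 = (-1/(-7 + (-6)**2 + 4*(-6))*(-11))*45 = (-1/(-7 + 36 - 24)*(-11))*45 = (-1/5*(-11))*45 = (-1*1/5*(-11))*45 = -1/5*(-11)*45 = (11/5)*45 = 99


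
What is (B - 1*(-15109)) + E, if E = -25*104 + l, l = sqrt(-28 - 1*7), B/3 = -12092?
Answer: -23767 + I*sqrt(35) ≈ -23767.0 + 5.9161*I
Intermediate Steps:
B = -36276 (B = 3*(-12092) = -36276)
l = I*sqrt(35) (l = sqrt(-28 - 7) = sqrt(-35) = I*sqrt(35) ≈ 5.9161*I)
E = -2600 + I*sqrt(35) (E = -25*104 + I*sqrt(35) = -2600 + I*sqrt(35) ≈ -2600.0 + 5.9161*I)
(B - 1*(-15109)) + E = (-36276 - 1*(-15109)) + (-2600 + I*sqrt(35)) = (-36276 + 15109) + (-2600 + I*sqrt(35)) = -21167 + (-2600 + I*sqrt(35)) = -23767 + I*sqrt(35)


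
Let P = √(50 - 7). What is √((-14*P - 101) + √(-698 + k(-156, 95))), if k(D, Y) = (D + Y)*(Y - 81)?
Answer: √(-101 - 14*√43 + 4*I*√97) ≈ 1.4113 + 13.957*I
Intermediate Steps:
P = √43 ≈ 6.5574
k(D, Y) = (-81 + Y)*(D + Y) (k(D, Y) = (D + Y)*(-81 + Y) = (-81 + Y)*(D + Y))
√((-14*P - 101) + √(-698 + k(-156, 95))) = √((-14*√43 - 101) + √(-698 + (95² - 81*(-156) - 81*95 - 156*95))) = √((-101 - 14*√43) + √(-698 + (9025 + 12636 - 7695 - 14820))) = √((-101 - 14*√43) + √(-698 - 854)) = √((-101 - 14*√43) + √(-1552)) = √((-101 - 14*√43) + 4*I*√97) = √(-101 - 14*√43 + 4*I*√97)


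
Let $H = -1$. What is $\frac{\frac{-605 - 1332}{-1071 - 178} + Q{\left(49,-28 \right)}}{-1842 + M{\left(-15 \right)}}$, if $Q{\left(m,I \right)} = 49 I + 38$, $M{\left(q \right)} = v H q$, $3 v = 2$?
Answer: $\frac{1664229}{2288168} \approx 0.72732$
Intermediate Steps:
$v = \frac{2}{3}$ ($v = \frac{1}{3} \cdot 2 = \frac{2}{3} \approx 0.66667$)
$M{\left(q \right)} = - \frac{2 q}{3}$ ($M{\left(q \right)} = \frac{2}{3} \left(-1\right) q = - \frac{2 q}{3}$)
$Q{\left(m,I \right)} = 38 + 49 I$
$\frac{\frac{-605 - 1332}{-1071 - 178} + Q{\left(49,-28 \right)}}{-1842 + M{\left(-15 \right)}} = \frac{\frac{-605 - 1332}{-1071 - 178} + \left(38 + 49 \left(-28\right)\right)}{-1842 - -10} = \frac{- \frac{1937}{-1249} + \left(38 - 1372\right)}{-1842 + 10} = \frac{\left(-1937\right) \left(- \frac{1}{1249}\right) - 1334}{-1832} = \left(\frac{1937}{1249} - 1334\right) \left(- \frac{1}{1832}\right) = \left(- \frac{1664229}{1249}\right) \left(- \frac{1}{1832}\right) = \frac{1664229}{2288168}$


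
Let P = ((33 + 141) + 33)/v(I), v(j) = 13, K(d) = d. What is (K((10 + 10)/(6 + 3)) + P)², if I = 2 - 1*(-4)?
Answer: 4507129/13689 ≈ 329.25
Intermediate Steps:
I = 6 (I = 2 + 4 = 6)
P = 207/13 (P = ((33 + 141) + 33)/13 = (174 + 33)*(1/13) = 207*(1/13) = 207/13 ≈ 15.923)
(K((10 + 10)/(6 + 3)) + P)² = ((10 + 10)/(6 + 3) + 207/13)² = (20/9 + 207/13)² = (2123/117)² = 4507129/13689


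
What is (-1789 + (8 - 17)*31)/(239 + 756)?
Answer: -2068/995 ≈ -2.0784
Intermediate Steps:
(-1789 + (8 - 17)*31)/(239 + 756) = (-1789 - 9*31)/995 = (-1789 - 279)*(1/995) = -2068*1/995 = -2068/995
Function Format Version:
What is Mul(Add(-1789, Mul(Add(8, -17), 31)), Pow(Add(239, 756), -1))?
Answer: Rational(-2068, 995) ≈ -2.0784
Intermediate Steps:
Mul(Add(-1789, Mul(Add(8, -17), 31)), Pow(Add(239, 756), -1)) = Mul(Add(-1789, Mul(-9, 31)), Pow(995, -1)) = Mul(Add(-1789, -279), Rational(1, 995)) = Mul(-2068, Rational(1, 995)) = Rational(-2068, 995)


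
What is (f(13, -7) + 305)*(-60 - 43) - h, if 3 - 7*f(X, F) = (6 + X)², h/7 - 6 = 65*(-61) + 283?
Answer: -2907/7 ≈ -415.29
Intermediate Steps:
h = -25732 (h = 42 + 7*(65*(-61) + 283) = 42 + 7*(-3965 + 283) = 42 + 7*(-3682) = 42 - 25774 = -25732)
f(X, F) = 3/7 - (6 + X)²/7
(f(13, -7) + 305)*(-60 - 43) - h = ((3/7 - (6 + 13)²/7) + 305)*(-60 - 43) - 1*(-25732) = ((3/7 - ⅐*19²) + 305)*(-103) + 25732 = ((3/7 - ⅐*361) + 305)*(-103) + 25732 = ((3/7 - 361/7) + 305)*(-103) + 25732 = (-358/7 + 305)*(-103) + 25732 = (1777/7)*(-103) + 25732 = -183031/7 + 25732 = -2907/7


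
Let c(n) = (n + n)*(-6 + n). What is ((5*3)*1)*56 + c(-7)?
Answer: 1022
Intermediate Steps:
c(n) = 2*n*(-6 + n) (c(n) = (2*n)*(-6 + n) = 2*n*(-6 + n))
((5*3)*1)*56 + c(-7) = ((5*3)*1)*56 + 2*(-7)*(-6 - 7) = (15*1)*56 + 2*(-7)*(-13) = 15*56 + 182 = 840 + 182 = 1022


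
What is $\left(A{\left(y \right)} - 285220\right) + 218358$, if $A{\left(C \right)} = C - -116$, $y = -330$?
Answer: $-67076$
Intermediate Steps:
$A{\left(C \right)} = 116 + C$ ($A{\left(C \right)} = C + 116 = 116 + C$)
$\left(A{\left(y \right)} - 285220\right) + 218358 = \left(\left(116 - 330\right) - 285220\right) + 218358 = \left(-214 - 285220\right) + 218358 = -285434 + 218358 = -67076$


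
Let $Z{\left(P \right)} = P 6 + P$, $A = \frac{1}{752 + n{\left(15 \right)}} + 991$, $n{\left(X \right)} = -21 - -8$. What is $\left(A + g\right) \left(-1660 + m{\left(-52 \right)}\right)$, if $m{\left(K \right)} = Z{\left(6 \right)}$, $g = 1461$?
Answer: $- \frac{2931862922}{739} \approx -3.9673 \cdot 10^{6}$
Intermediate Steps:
$n{\left(X \right)} = -13$ ($n{\left(X \right)} = -21 + 8 = -13$)
$A = \frac{732350}{739}$ ($A = \frac{1}{752 - 13} + 991 = \frac{1}{739} + 991 = \frac{732350}{739} \approx 991.0$)
$Z{\left(P \right)} = 7 P$ ($Z{\left(P \right)} = 6 P + P = 7 P$)
$m{\left(K \right)} = 42$ ($m{\left(K \right)} = 7 \cdot 6 = 42$)
$\left(A + g\right) \left(-1660 + m{\left(-52 \right)}\right) = \left(\frac{732350}{739} + 1461\right) \left(-1660 + 42\right) = \frac{1812029}{739} \left(-1618\right) = - \frac{2931862922}{739}$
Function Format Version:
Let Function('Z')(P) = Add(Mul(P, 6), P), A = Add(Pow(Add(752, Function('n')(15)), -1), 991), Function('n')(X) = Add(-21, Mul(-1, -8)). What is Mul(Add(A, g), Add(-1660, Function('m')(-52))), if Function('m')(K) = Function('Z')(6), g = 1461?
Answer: Rational(-2931862922, 739) ≈ -3.9673e+6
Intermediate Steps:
Function('n')(X) = -13 (Function('n')(X) = Add(-21, 8) = -13)
A = Rational(732350, 739) (A = Add(Pow(Add(752, -13), -1), 991) = Add(Pow(739, -1), 991) = Add(Rational(1, 739), 991) = Rational(732350, 739) ≈ 991.00)
Function('Z')(P) = Mul(7, P) (Function('Z')(P) = Add(Mul(6, P), P) = Mul(7, P))
Function('m')(K) = 42 (Function('m')(K) = Mul(7, 6) = 42)
Mul(Add(A, g), Add(-1660, Function('m')(-52))) = Mul(Add(Rational(732350, 739), 1461), Add(-1660, 42)) = Mul(Rational(1812029, 739), -1618) = Rational(-2931862922, 739)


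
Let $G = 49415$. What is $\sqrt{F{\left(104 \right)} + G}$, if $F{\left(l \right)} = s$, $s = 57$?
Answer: $8 \sqrt{773} \approx 222.42$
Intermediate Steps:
$F{\left(l \right)} = 57$
$\sqrt{F{\left(104 \right)} + G} = \sqrt{57 + 49415} = \sqrt{49472} = 8 \sqrt{773}$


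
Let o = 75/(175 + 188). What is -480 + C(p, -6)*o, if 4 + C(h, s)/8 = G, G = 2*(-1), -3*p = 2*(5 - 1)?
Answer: -59280/121 ≈ -489.92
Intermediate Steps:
o = 25/121 (o = 75/363 = 75*(1/363) = 25/121 ≈ 0.20661)
p = -8/3 (p = -2*(5 - 1)/3 = -2*4/3 = -⅓*8 = -8/3 ≈ -2.6667)
G = -2
C(h, s) = -48 (C(h, s) = -32 + 8*(-2) = -32 - 16 = -48)
-480 + C(p, -6)*o = -480 - 48*25/121 = -480 - 1200/121 = -59280/121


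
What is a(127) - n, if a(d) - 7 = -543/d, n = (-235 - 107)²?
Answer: -14854082/127 ≈ -1.1696e+5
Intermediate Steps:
n = 116964 (n = (-342)² = 116964)
a(d) = 7 - 543/d
a(127) - n = (7 - 543/127) - 1*116964 = (7 - 543*1/127) - 116964 = (7 - 543/127) - 116964 = 346/127 - 116964 = -14854082/127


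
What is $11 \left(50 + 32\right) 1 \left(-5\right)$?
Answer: $-4510$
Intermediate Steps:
$11 \left(50 + 32\right) 1 \left(-5\right) = 11 \cdot 82 \left(-5\right) = 902 \left(-5\right) = -4510$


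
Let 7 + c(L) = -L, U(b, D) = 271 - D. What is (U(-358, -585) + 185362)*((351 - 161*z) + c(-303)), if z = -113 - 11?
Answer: 3838139198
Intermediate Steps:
c(L) = -7 - L
z = -124
(U(-358, -585) + 185362)*((351 - 161*z) + c(-303)) = ((271 - 1*(-585)) + 185362)*((351 - 161*(-124)) + (-7 - 1*(-303))) = ((271 + 585) + 185362)*((351 + 19964) + (-7 + 303)) = (856 + 185362)*(20315 + 296) = 186218*20611 = 3838139198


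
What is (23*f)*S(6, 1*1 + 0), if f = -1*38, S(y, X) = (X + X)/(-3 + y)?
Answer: -1748/3 ≈ -582.67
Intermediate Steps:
S(y, X) = 2*X/(-3 + y) (S(y, X) = (2*X)/(-3 + y) = 2*X/(-3 + y))
f = -38
(23*f)*S(6, 1*1 + 0) = (23*(-38))*(2*(1*1 + 0)/(-3 + 6)) = -1748*(1 + 0)/3 = -1748/3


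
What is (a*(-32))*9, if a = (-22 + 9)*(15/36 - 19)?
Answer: -69576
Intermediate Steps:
a = 2899/12 (a = -13*(15*(1/36) - 19) = -13*(5/12 - 19) = -13*(-223/12) = 2899/12 ≈ 241.58)
(a*(-32))*9 = ((2899/12)*(-32))*9 = -23192/3*9 = -69576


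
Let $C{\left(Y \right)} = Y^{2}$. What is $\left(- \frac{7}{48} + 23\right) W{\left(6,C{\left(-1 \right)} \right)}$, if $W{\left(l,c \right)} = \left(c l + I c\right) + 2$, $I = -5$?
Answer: $\frac{1097}{16} \approx 68.563$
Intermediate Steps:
$W{\left(l,c \right)} = 2 - 5 c + c l$ ($W{\left(l,c \right)} = \left(c l - 5 c\right) + 2 = \left(- 5 c + c l\right) + 2 = 2 - 5 c + c l$)
$\left(- \frac{7}{48} + 23\right) W{\left(6,C{\left(-1 \right)} \right)} = \left(- \frac{7}{48} + 23\right) \left(2 - 5 \left(-1\right)^{2} + \left(-1\right)^{2} \cdot 6\right) = \left(\left(-7\right) \frac{1}{48} + 23\right) \left(2 - 5 + 1 \cdot 6\right) = \left(- \frac{7}{48} + 23\right) \left(2 - 5 + 6\right) = \frac{1097}{48} \cdot 3 = \frac{1097}{16}$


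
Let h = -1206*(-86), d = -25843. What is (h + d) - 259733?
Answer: -181860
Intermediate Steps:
h = 103716
(h + d) - 259733 = (103716 - 25843) - 259733 = 77873 - 259733 = -181860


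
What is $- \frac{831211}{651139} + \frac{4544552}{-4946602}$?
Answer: $- \frac{3535402519875}{1610462739839} \approx -2.1953$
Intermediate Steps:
$- \frac{831211}{651139} + \frac{4544552}{-4946602} = \left(-831211\right) \frac{1}{651139} + 4544552 \left(- \frac{1}{4946602}\right) = - \frac{831211}{651139} - \frac{2272276}{2473301} = - \frac{3535402519875}{1610462739839}$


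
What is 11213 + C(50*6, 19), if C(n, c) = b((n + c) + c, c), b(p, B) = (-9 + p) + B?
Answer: 11561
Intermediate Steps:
b(p, B) = -9 + B + p
C(n, c) = -9 + n + 3*c (C(n, c) = -9 + c + ((n + c) + c) = -9 + c + ((c + n) + c) = -9 + c + (n + 2*c) = -9 + n + 3*c)
11213 + C(50*6, 19) = 11213 + (-9 + 50*6 + 3*19) = 11213 + (-9 + 300 + 57) = 11213 + 348 = 11561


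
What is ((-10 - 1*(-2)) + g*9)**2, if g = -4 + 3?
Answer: 289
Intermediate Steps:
g = -1
((-10 - 1*(-2)) + g*9)**2 = ((-10 - 1*(-2)) - 1*9)**2 = ((-10 + 2) - 9)**2 = (-8 - 9)**2 = (-17)**2 = 289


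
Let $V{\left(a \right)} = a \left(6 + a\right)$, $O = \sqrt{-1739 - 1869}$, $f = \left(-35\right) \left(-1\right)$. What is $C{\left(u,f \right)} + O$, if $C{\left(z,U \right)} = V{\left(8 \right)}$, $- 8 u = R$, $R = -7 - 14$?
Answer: $112 + 2 i \sqrt{902} \approx 112.0 + 60.067 i$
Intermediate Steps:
$f = 35$
$O = 2 i \sqrt{902}$ ($O = \sqrt{-3608} = 2 i \sqrt{902} \approx 60.067 i$)
$R = -21$
$u = \frac{21}{8}$ ($u = \left(- \frac{1}{8}\right) \left(-21\right) = \frac{21}{8} \approx 2.625$)
$C{\left(z,U \right)} = 112$ ($C{\left(z,U \right)} = 8 \left(6 + 8\right) = 8 \cdot 14 = 112$)
$C{\left(u,f \right)} + O = 112 + 2 i \sqrt{902}$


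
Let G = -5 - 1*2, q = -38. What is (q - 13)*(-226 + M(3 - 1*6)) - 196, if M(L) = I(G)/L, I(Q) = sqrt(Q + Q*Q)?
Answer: 11330 + 17*sqrt(42) ≈ 11440.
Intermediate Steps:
G = -7 (G = -5 - 2 = -7)
I(Q) = sqrt(Q + Q**2)
M(L) = sqrt(42)/L (M(L) = sqrt(-7*(1 - 7))/L = sqrt(-7*(-6))/L = sqrt(42)/L)
(q - 13)*(-226 + M(3 - 1*6)) - 196 = (-38 - 13)*(-226 + sqrt(42)/(3 - 1*6)) - 196 = -51*(-226 + sqrt(42)/(3 - 6)) - 196 = -51*(-226 + sqrt(42)/(-3)) - 196 = -51*(-226 + sqrt(42)*(-1/3)) - 196 = -51*(-226 - sqrt(42)/3) - 196 = (11526 + 17*sqrt(42)) - 196 = 11330 + 17*sqrt(42)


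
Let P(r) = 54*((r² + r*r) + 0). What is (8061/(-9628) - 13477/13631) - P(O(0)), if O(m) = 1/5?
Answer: -20164742119/3280981700 ≈ -6.1460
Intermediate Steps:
O(m) = ⅕
P(r) = 108*r² (P(r) = 54*((r² + r²) + 0) = 54*(2*r² + 0) = 54*(2*r²) = 108*r²)
(8061/(-9628) - 13477/13631) - P(O(0)) = (8061/(-9628) - 13477/13631) - 108*(⅕)² = (8061*(-1/9628) - 13477*1/13631) - 108/25 = (-8061/9628 - 13477/13631) - 1*108/25 = -239636047/131239268 - 108/25 = -20164742119/3280981700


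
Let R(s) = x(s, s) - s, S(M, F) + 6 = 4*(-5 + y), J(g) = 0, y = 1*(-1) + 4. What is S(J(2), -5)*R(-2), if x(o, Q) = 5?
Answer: -98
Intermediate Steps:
y = 3 (y = -1 + 4 = 3)
S(M, F) = -14 (S(M, F) = -6 + 4*(-5 + 3) = -6 + 4*(-2) = -6 - 8 = -14)
R(s) = 5 - s
S(J(2), -5)*R(-2) = -14*(5 - 1*(-2)) = -14*(5 + 2) = -14*7 = -98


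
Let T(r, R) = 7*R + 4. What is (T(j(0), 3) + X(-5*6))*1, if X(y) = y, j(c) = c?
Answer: -5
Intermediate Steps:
T(r, R) = 4 + 7*R
(T(j(0), 3) + X(-5*6))*1 = ((4 + 7*3) - 5*6)*1 = ((4 + 21) - 30)*1 = (25 - 30)*1 = -5*1 = -5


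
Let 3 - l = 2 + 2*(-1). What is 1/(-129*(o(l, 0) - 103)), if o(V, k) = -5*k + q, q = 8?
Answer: 1/12255 ≈ 8.1599e-5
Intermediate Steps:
l = 3 (l = 3 - (2 + 2*(-1)) = 3 - (2 - 2) = 3 - 1*0 = 3 + 0 = 3)
o(V, k) = 8 - 5*k (o(V, k) = -5*k + 8 = 8 - 5*k)
1/(-129*(o(l, 0) - 103)) = 1/(-129*((8 - 5*0) - 103)) = 1/(-129*((8 + 0) - 103)) = 1/(-129*(8 - 103)) = 1/(-129*(-95)) = 1/12255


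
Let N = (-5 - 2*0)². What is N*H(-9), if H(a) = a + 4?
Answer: -125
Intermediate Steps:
H(a) = 4 + a
N = 25 (N = (-5 + 0)² = (-5)² = 25)
N*H(-9) = 25*(4 - 9) = 25*(-5) = -125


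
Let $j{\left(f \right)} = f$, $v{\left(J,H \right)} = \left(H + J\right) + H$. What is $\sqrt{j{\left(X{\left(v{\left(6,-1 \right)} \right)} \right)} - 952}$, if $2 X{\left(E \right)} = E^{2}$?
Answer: $4 i \sqrt{59} \approx 30.725 i$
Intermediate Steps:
$v{\left(J,H \right)} = J + 2 H$
$X{\left(E \right)} = \frac{E^{2}}{2}$
$\sqrt{j{\left(X{\left(v{\left(6,-1 \right)} \right)} \right)} - 952} = \sqrt{\frac{\left(6 + 2 \left(-1\right)\right)^{2}}{2} - 952} = \sqrt{\frac{\left(6 - 2\right)^{2}}{2} - 952} = \sqrt{\frac{4^{2}}{2} - 952} = \sqrt{\frac{1}{2} \cdot 16 - 952} = \sqrt{8 - 952} = \sqrt{-944} = 4 i \sqrt{59}$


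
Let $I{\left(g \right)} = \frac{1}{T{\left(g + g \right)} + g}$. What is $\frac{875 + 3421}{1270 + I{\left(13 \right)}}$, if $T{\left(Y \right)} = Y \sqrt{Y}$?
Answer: $\frac{94971143592}{28075717279} - \frac{111696 \sqrt{26}}{28075717279} \approx 3.3827$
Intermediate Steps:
$T{\left(Y \right)} = Y^{\frac{3}{2}}$
$I{\left(g \right)} = \frac{1}{g + 2 \sqrt{2} g^{\frac{3}{2}}}$ ($I{\left(g \right)} = \frac{1}{\left(g + g\right)^{\frac{3}{2}} + g} = \frac{1}{\left(2 g\right)^{\frac{3}{2}} + g} = \frac{1}{2 \sqrt{2} g^{\frac{3}{2}} + g} = \frac{1}{g + 2 \sqrt{2} g^{\frac{3}{2}}}$)
$\frac{875 + 3421}{1270 + I{\left(13 \right)}} = \frac{875 + 3421}{1270 + \frac{1}{13 + 2 \sqrt{2} \cdot 13^{\frac{3}{2}}}} = \frac{4296}{1270 + \frac{1}{13 + 2 \sqrt{2} \cdot 13 \sqrt{13}}} = \frac{4296}{1270 + \frac{1}{13 + 26 \sqrt{26}}}$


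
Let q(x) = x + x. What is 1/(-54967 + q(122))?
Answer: -1/54723 ≈ -1.8274e-5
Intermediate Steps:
q(x) = 2*x
1/(-54967 + q(122)) = 1/(-54967 + 2*122) = 1/(-54967 + 244) = 1/(-54723) = -1/54723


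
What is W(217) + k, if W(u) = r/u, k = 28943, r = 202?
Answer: 6280833/217 ≈ 28944.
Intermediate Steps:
W(u) = 202/u
W(217) + k = 202/217 + 28943 = 6280833/217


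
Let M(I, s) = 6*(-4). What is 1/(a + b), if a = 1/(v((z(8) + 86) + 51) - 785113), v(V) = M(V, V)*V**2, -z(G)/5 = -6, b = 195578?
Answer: 1454449/284458226521 ≈ 5.1130e-6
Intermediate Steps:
z(G) = 30 (z(G) = -5*(-6) = 30)
M(I, s) = -24
v(V) = -24*V**2
a = -1/1454449 (a = 1/(-24*((30 + 86) + 51)**2 - 785113) = 1/(-24*(116 + 51)**2 - 785113) = 1/(-24*167**2 - 785113) = 1/(-24*27889 - 785113) = 1/(-669336 - 785113) = 1/(-1454449) = -1/1454449 ≈ -6.8755e-7)
1/(a + b) = 1/(-1/1454449 + 195578) = 1/(284458226521/1454449) = 1454449/284458226521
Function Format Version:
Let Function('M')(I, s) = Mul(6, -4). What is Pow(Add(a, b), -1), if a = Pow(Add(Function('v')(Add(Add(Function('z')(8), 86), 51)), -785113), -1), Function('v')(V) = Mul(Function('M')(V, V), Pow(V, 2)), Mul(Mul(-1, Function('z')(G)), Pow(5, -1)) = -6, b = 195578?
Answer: Rational(1454449, 284458226521) ≈ 5.1130e-6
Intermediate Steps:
Function('z')(G) = 30 (Function('z')(G) = Mul(-5, -6) = 30)
Function('M')(I, s) = -24
Function('v')(V) = Mul(-24, Pow(V, 2))
a = Rational(-1, 1454449) (a = Pow(Add(Mul(-24, Pow(Add(Add(30, 86), 51), 2)), -785113), -1) = Pow(Add(Mul(-24, Pow(Add(116, 51), 2)), -785113), -1) = Pow(Add(Mul(-24, Pow(167, 2)), -785113), -1) = Pow(Add(Mul(-24, 27889), -785113), -1) = Pow(Add(-669336, -785113), -1) = Pow(-1454449, -1) = Rational(-1, 1454449) ≈ -6.8755e-7)
Pow(Add(a, b), -1) = Pow(Add(Rational(-1, 1454449), 195578), -1) = Pow(Rational(284458226521, 1454449), -1) = Rational(1454449, 284458226521)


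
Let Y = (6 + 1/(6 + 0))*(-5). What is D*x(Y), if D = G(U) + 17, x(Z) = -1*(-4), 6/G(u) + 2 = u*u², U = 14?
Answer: 31080/457 ≈ 68.009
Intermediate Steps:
G(u) = 6/(-2 + u³) (G(u) = 6/(-2 + u*u²) = 6/(-2 + u³))
Y = -185/6 (Y = (6 + 1/6)*(-5) = (6 + ⅙)*(-5) = (37/6)*(-5) = -185/6 ≈ -30.833)
x(Z) = 4
D = 7770/457 (D = 6/(-2 + 14³) + 17 = 6/(-2 + 2744) + 17 = 6/2742 + 17 = 6*(1/2742) + 17 = 1/457 + 17 = 7770/457 ≈ 17.002)
D*x(Y) = (7770/457)*4 = 31080/457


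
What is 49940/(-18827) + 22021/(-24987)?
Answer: -1662440147/470430249 ≈ -3.5339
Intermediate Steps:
49940/(-18827) + 22021/(-24987) = 49940*(-1/18827) + 22021*(-1/24987) = -49940/18827 - 22021/24987 = -1662440147/470430249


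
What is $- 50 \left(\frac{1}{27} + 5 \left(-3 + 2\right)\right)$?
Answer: $\frac{6700}{27} \approx 248.15$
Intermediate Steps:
$- 50 \left(\frac{1}{27} + 5 \left(-3 + 2\right)\right) = - 50 \left(\frac{1}{27} + 5 \left(-1\right)\right) = - 50 \left(\frac{1}{27} - 5\right) = \left(-50\right) \left(- \frac{134}{27}\right) = \frac{6700}{27}$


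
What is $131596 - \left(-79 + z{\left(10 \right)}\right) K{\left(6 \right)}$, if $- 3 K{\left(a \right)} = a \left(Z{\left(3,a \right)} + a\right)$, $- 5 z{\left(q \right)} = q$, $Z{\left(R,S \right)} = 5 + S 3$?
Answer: $126898$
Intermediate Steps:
$Z{\left(R,S \right)} = 5 + 3 S$
$z{\left(q \right)} = - \frac{q}{5}$
$K{\left(a \right)} = - \frac{a \left(5 + 4 a\right)}{3}$ ($K{\left(a \right)} = - \frac{a \left(\left(5 + 3 a\right) + a\right)}{3} = - \frac{a \left(5 + 4 a\right)}{3}$)
$131596 - \left(-79 + z{\left(10 \right)}\right) K{\left(6 \right)} = 131596 - \left(-79 - 2\right) \left(\left(- \frac{1}{3}\right) 6 \left(5 + 4 \cdot 6\right)\right) = 131596 - \left(-79 - 2\right) \left(\left(- \frac{1}{3}\right) 6 \left(5 + 24\right)\right) = 131596 - - 81 \left(\left(- \frac{1}{3}\right) 6 \cdot 29\right) = 131596 - \left(-81\right) \left(-58\right) = 131596 - 4698 = 126898$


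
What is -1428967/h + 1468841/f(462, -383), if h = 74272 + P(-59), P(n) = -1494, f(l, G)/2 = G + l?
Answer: 26668383378/2874731 ≈ 9276.8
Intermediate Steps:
f(l, G) = 2*G + 2*l (f(l, G) = 2*(G + l) = 2*G + 2*l)
h = 72778 (h = 74272 - 1494 = 72778)
-1428967/h + 1468841/f(462, -383) = -1428967/72778 + 1468841/(2*(-383) + 2*462) = -1428967*1/72778 + 1468841/(-766 + 924) = -1428967/72778 + 1468841/158 = 26668383378/2874731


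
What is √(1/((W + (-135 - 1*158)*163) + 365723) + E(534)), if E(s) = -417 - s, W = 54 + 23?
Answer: I*√266464608190/16739 ≈ 30.838*I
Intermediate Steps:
W = 77
√(1/((W + (-135 - 1*158)*163) + 365723) + E(534)) = √(1/((77 + (-135 - 1*158)*163) + 365723) + (-417 - 1*534)) = √(1/((77 + (-135 - 158)*163) + 365723) + (-417 - 534)) = √(1/((77 - 293*163) + 365723) - 951) = √(1/((77 - 47759) + 365723) - 951) = √(1/(-47682 + 365723) - 951) = √(1/318041 - 951) = √(-302456990/318041) = I*√266464608190/16739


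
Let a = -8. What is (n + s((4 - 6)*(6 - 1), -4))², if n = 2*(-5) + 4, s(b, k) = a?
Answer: 196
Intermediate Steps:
s(b, k) = -8
n = -6 (n = -10 + 4 = -6)
(n + s((4 - 6)*(6 - 1), -4))² = (-6 - 8)² = (-14)² = 196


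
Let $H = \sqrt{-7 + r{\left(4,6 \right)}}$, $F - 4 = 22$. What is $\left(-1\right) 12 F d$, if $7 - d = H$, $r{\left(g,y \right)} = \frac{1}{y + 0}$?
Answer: $-2184 + 52 i \sqrt{246} \approx -2184.0 + 815.59 i$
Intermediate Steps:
$F = 26$ ($F = 4 + 22 = 26$)
$r{\left(g,y \right)} = \frac{1}{y}$
$H = \frac{i \sqrt{246}}{6}$ ($H = \sqrt{-7 + \frac{1}{6}} = \sqrt{- \frac{41}{6}} = \frac{i \sqrt{246}}{6} \approx 2.6141 i$)
$d = 7 - \frac{i \sqrt{246}}{6} \approx 7.0 - 2.6141 i$
$\left(-1\right) 12 F d = \left(-1\right) 12 \cdot 26 \left(7 - \frac{i \sqrt{246}}{6}\right) = \left(-12\right) 26 \left(7 - \frac{i \sqrt{246}}{6}\right) = - 312 \left(7 - \frac{i \sqrt{246}}{6}\right) = -2184 + 52 i \sqrt{246}$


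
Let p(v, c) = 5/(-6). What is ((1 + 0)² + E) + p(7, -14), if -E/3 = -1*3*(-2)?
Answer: -107/6 ≈ -17.833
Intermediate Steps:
p(v, c) = -⅚ (p(v, c) = 5*(-⅙) = -⅚)
E = -18 (E = -3*(-1*3)*(-2) = -(-9)*(-2) = -3*6 = -18)
((1 + 0)² + E) + p(7, -14) = ((1 + 0)² - 18) - ⅚ = (1² - 18) - ⅚ = (1 - 18) - ⅚ = -17 - ⅚ = -107/6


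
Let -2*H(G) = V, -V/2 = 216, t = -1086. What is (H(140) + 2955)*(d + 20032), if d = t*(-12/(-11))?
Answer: 657411720/11 ≈ 5.9765e+7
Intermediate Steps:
V = -432 (V = -2*216 = -432)
H(G) = 216 (H(G) = -½*(-432) = 216)
d = -13032/11 (d = -(-13032)/(-11) = -(-13032)*(-1)/11 = -1086*12/11 = -13032/11 ≈ -1184.7)
(H(140) + 2955)*(d + 20032) = (216 + 2955)*(-13032/11 + 20032) = 3171*(207320/11) = 657411720/11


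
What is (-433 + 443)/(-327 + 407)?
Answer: ⅛ ≈ 0.12500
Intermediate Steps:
(-433 + 443)/(-327 + 407) = 10/80 = 10*(1/80) = ⅛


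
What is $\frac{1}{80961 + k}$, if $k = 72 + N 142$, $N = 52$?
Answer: $\frac{1}{88417} \approx 1.131 \cdot 10^{-5}$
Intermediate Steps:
$k = 7456$ ($k = 72 + 52 \cdot 142 = 72 + 7384 = 7456$)
$\frac{1}{80961 + k} = \frac{1}{80961 + 7456} = \frac{1}{88417}$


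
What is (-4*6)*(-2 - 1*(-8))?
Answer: -144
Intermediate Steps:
(-4*6)*(-2 - 1*(-8)) = -24*(-2 + 8) = -24*6 = -144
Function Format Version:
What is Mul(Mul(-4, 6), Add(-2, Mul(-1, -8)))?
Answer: -144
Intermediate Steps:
Mul(Mul(-4, 6), Add(-2, Mul(-1, -8))) = Mul(-24, Add(-2, 8)) = Mul(-24, 6) = -144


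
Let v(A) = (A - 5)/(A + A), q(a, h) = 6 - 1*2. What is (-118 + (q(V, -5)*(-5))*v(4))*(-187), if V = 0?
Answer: 43197/2 ≈ 21599.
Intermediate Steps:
q(a, h) = 4 (q(a, h) = 6 - 2 = 4)
v(A) = (-5 + A)/(2*A) (v(A) = (-5 + A)/((2*A)) = (-5 + A)*(1/(2*A)) = (-5 + A)/(2*A))
(-118 + (q(V, -5)*(-5))*v(4))*(-187) = (-118 + (4*(-5))*((1/2)*(-5 + 4)/4))*(-187) = (-118 - 10*(-1)/4)*(-187) = (-118 - 20*(-1/8))*(-187) = (-118 + 5/2)*(-187) = -231/2*(-187) = 43197/2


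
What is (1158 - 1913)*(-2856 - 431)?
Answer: 2481685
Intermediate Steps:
(1158 - 1913)*(-2856 - 431) = -755*(-3287) = 2481685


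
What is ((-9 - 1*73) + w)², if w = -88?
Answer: 28900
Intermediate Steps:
((-9 - 1*73) + w)² = ((-9 - 1*73) - 88)² = ((-9 - 73) - 88)² = (-82 - 88)² = (-170)² = 28900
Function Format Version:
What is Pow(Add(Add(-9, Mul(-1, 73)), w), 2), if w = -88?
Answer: 28900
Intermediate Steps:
Pow(Add(Add(-9, Mul(-1, 73)), w), 2) = Pow(Add(Add(-9, Mul(-1, 73)), -88), 2) = Pow(Add(Add(-9, -73), -88), 2) = Pow(Add(-82, -88), 2) = Pow(-170, 2) = 28900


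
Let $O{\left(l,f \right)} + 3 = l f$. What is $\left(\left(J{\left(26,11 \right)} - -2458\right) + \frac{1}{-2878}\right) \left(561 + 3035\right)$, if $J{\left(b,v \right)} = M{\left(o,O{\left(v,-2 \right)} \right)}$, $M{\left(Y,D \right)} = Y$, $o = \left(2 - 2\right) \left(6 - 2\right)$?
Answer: $\frac{12719273154}{1439} \approx 8.839 \cdot 10^{6}$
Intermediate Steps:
$o = 0$ ($o = 0 \cdot 4 = 0$)
$O{\left(l,f \right)} = -3 + f l$ ($O{\left(l,f \right)} = -3 + l f = -3 + f l$)
$J{\left(b,v \right)} = 0$
$\left(\left(J{\left(26,11 \right)} - -2458\right) + \frac{1}{-2878}\right) \left(561 + 3035\right) = \left(\left(0 - -2458\right) + \frac{1}{-2878}\right) \left(561 + 3035\right) = \left(\left(0 + 2458\right) - \frac{1}{2878}\right) 3596 = \left(2458 - \frac{1}{2878}\right) 3596 = \frac{7074123}{2878} \cdot 3596 = \frac{12719273154}{1439}$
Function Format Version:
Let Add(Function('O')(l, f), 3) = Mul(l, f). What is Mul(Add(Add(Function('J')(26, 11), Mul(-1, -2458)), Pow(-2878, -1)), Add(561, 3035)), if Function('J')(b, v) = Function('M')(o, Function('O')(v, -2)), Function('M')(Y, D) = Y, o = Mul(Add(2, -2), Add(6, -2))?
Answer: Rational(12719273154, 1439) ≈ 8.8390e+6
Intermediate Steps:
o = 0 (o = Mul(0, 4) = 0)
Function('O')(l, f) = Add(-3, Mul(f, l)) (Function('O')(l, f) = Add(-3, Mul(l, f)) = Add(-3, Mul(f, l)))
Function('J')(b, v) = 0
Mul(Add(Add(Function('J')(26, 11), Mul(-1, -2458)), Pow(-2878, -1)), Add(561, 3035)) = Mul(Add(Add(0, Mul(-1, -2458)), Pow(-2878, -1)), Add(561, 3035)) = Mul(Add(Add(0, 2458), Rational(-1, 2878)), 3596) = Mul(Add(2458, Rational(-1, 2878)), 3596) = Mul(Rational(7074123, 2878), 3596) = Rational(12719273154, 1439)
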